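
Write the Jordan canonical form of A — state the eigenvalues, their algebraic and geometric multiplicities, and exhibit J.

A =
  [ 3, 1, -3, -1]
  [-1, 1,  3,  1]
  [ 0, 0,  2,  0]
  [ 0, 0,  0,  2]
J_2(2) ⊕ J_1(2) ⊕ J_1(2)

The characteristic polynomial is
  det(x·I − A) = x^4 - 8*x^3 + 24*x^2 - 32*x + 16 = (x - 2)^4

Eigenvalues and multiplicities (the geometric multiplicity of λ is n − rank(A − λI), which equals the number of Jordan blocks for λ):
  λ = 2: algebraic multiplicity = 4, geometric multiplicity = 3

Determining the block sizes for each eigenvalue:
  λ = 2: 3 blocks summing to 4 forces exactly one block of size 2 and the rest size 1 → block sizes [2, 1, 1]

Assembling the blocks gives a Jordan form
J =
  [2, 1, 0, 0]
  [0, 2, 0, 0]
  [0, 0, 2, 0]
  [0, 0, 0, 2]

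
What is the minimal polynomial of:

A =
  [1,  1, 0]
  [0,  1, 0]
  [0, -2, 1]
x^2 - 2*x + 1

The characteristic polynomial is χ_A(x) = (x - 1)^3, so the eigenvalues are known. The minimal polynomial is
  m_A(x) = Π_λ (x − λ)^{k_λ}
where k_λ is the size of the *largest* Jordan block for λ (equivalently, the smallest k with (A − λI)^k v = 0 for every generalised eigenvector v of λ).

  λ = 1: largest Jordan block has size 2, contributing (x − 1)^2

So m_A(x) = (x - 1)^2 = x^2 - 2*x + 1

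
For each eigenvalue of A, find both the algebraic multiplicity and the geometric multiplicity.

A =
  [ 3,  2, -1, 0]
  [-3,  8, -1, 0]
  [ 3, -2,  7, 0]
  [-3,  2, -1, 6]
λ = 6: alg = 4, geom = 3

Step 1 — factor the characteristic polynomial to read off the algebraic multiplicities:
  χ_A(x) = (x - 6)^4

Step 2 — compute geometric multiplicities via the rank-nullity identity g(λ) = n − rank(A − λI):
  rank(A − (6)·I) = 1, so dim ker(A − (6)·I) = n − 1 = 3

Summary:
  λ = 6: algebraic multiplicity = 4, geometric multiplicity = 3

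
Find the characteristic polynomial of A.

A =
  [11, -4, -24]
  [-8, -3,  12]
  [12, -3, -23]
x^3 + 15*x^2 + 75*x + 125

Expanding det(x·I − A) (e.g. by cofactor expansion or by noting that A is similar to its Jordan form J, which has the same characteristic polynomial as A) gives
  χ_A(x) = x^3 + 15*x^2 + 75*x + 125
which factors as (x + 5)^3. The eigenvalues (with algebraic multiplicities) are λ = -5 with multiplicity 3.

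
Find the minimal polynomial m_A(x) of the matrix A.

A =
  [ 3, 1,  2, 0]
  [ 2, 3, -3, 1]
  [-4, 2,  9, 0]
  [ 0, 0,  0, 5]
x^3 - 15*x^2 + 75*x - 125

The characteristic polynomial is χ_A(x) = (x - 5)^4, so the eigenvalues are known. The minimal polynomial is
  m_A(x) = Π_λ (x − λ)^{k_λ}
where k_λ is the size of the *largest* Jordan block for λ (equivalently, the smallest k with (A − λI)^k v = 0 for every generalised eigenvector v of λ).

  λ = 5: largest Jordan block has size 3, contributing (x − 5)^3

So m_A(x) = (x - 5)^3 = x^3 - 15*x^2 + 75*x - 125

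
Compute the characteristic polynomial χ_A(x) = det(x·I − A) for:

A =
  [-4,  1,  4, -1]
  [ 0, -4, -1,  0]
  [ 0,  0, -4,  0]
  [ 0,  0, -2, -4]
x^4 + 16*x^3 + 96*x^2 + 256*x + 256

Expanding det(x·I − A) (e.g. by cofactor expansion or by noting that A is similar to its Jordan form J, which has the same characteristic polynomial as A) gives
  χ_A(x) = x^4 + 16*x^3 + 96*x^2 + 256*x + 256
which factors as (x + 4)^4. The eigenvalues (with algebraic multiplicities) are λ = -4 with multiplicity 4.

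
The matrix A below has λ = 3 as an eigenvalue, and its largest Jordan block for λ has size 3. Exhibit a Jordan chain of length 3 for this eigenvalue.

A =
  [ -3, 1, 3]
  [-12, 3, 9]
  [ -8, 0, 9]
A Jordan chain for λ = 3 of length 3:
v_1 = (-6, -12, -8)ᵀ
v_2 = (1, 0, 0)ᵀ
v_3 = (0, 1, 0)ᵀ

Let N = A − (3)·I. We want v_3 with N^3 v_3 = 0 but N^2 v_3 ≠ 0; then v_{j-1} := N · v_j for j = 3, …, 2.

Pick v_3 = (0, 1, 0)ᵀ.
Then v_2 = N · v_3 = (1, 0, 0)ᵀ.
Then v_1 = N · v_2 = (-6, -12, -8)ᵀ.

Sanity check: (A − (3)·I) v_1 = (0, 0, 0)ᵀ = 0. ✓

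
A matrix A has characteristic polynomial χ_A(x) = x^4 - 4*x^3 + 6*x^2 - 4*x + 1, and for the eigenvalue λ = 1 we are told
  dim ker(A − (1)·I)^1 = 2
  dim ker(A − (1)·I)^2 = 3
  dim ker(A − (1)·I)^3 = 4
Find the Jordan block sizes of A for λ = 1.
Block sizes for λ = 1: [3, 1]

From the dimensions of kernels of powers, the number of Jordan blocks of size at least j is d_j − d_{j−1} where d_j = dim ker(N^j) (with d_0 = 0). Computing the differences gives [2, 1, 1].
The number of blocks of size exactly k is (#blocks of size ≥ k) − (#blocks of size ≥ k + 1), so the partition is: 1 block(s) of size 1, 1 block(s) of size 3.
In nonincreasing order the block sizes are [3, 1].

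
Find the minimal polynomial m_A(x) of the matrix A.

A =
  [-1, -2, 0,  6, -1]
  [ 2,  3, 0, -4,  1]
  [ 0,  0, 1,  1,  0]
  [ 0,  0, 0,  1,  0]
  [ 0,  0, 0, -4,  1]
x^2 - 2*x + 1

The characteristic polynomial is χ_A(x) = (x - 1)^5, so the eigenvalues are known. The minimal polynomial is
  m_A(x) = Π_λ (x − λ)^{k_λ}
where k_λ is the size of the *largest* Jordan block for λ (equivalently, the smallest k with (A − λI)^k v = 0 for every generalised eigenvector v of λ).

  λ = 1: largest Jordan block has size 2, contributing (x − 1)^2

So m_A(x) = (x - 1)^2 = x^2 - 2*x + 1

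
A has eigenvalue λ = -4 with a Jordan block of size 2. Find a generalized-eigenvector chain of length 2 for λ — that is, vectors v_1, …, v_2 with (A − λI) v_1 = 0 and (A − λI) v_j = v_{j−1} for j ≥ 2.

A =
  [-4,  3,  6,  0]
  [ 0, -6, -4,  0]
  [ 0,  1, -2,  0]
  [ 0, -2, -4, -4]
A Jordan chain for λ = -4 of length 2:
v_1 = (3, -2, 1, -2)ᵀ
v_2 = (0, 1, 0, 0)ᵀ

Let N = A − (-4)·I. We want v_2 with N^2 v_2 = 0 but N^1 v_2 ≠ 0; then v_{j-1} := N · v_j for j = 2, …, 2.

Pick v_2 = (0, 1, 0, 0)ᵀ.
Then v_1 = N · v_2 = (3, -2, 1, -2)ᵀ.

Sanity check: (A − (-4)·I) v_1 = (0, 0, 0, 0)ᵀ = 0. ✓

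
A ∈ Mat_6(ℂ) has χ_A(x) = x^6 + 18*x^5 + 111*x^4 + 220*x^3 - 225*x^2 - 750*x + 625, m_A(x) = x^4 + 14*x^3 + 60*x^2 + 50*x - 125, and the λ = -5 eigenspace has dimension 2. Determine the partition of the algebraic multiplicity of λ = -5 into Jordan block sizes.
Block sizes for λ = -5: [3, 1]

Step 1 — from the characteristic polynomial, algebraic multiplicity of λ = -5 is 4. From dim ker(A − (-5)·I) = 2, there are exactly 2 Jordan blocks for λ = -5.
Step 2 — from the minimal polynomial, the factor (x + 5)^3 tells us the largest block for λ = -5 has size 3.
Step 3 — with total size 4, 2 blocks, and largest block 3, the block sizes (in nonincreasing order) are [3, 1].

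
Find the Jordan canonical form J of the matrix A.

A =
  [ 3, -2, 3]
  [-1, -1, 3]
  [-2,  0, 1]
J_3(1)

The characteristic polynomial is
  det(x·I − A) = x^3 - 3*x^2 + 3*x - 1 = (x - 1)^3

Eigenvalues and multiplicities (the geometric multiplicity of λ is n − rank(A − λI), which equals the number of Jordan blocks for λ):
  λ = 1: algebraic multiplicity = 3, geometric multiplicity = 1

Determining the block sizes for each eigenvalue:
  λ = 1: one block (gm = 1), so the single block has size am = 3 → block sizes [3]

Assembling the blocks gives a Jordan form
J =
  [1, 1, 0]
  [0, 1, 1]
  [0, 0, 1]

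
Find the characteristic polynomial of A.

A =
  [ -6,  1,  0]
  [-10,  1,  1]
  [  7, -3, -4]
x^3 + 9*x^2 + 27*x + 27

Expanding det(x·I − A) (e.g. by cofactor expansion or by noting that A is similar to its Jordan form J, which has the same characteristic polynomial as A) gives
  χ_A(x) = x^3 + 9*x^2 + 27*x + 27
which factors as (x + 3)^3. The eigenvalues (with algebraic multiplicities) are λ = -3 with multiplicity 3.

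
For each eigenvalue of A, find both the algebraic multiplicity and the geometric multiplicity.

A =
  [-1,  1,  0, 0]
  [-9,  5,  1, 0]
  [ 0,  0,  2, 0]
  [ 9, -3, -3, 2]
λ = 2: alg = 4, geom = 2

Step 1 — factor the characteristic polynomial to read off the algebraic multiplicities:
  χ_A(x) = (x - 2)^4

Step 2 — compute geometric multiplicities via the rank-nullity identity g(λ) = n − rank(A − λI):
  rank(A − (2)·I) = 2, so dim ker(A − (2)·I) = n − 2 = 2

Summary:
  λ = 2: algebraic multiplicity = 4, geometric multiplicity = 2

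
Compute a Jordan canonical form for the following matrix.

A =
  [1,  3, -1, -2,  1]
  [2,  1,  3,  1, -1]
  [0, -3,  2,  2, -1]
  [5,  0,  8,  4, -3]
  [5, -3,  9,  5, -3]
J_3(1) ⊕ J_2(1)

The characteristic polynomial is
  det(x·I − A) = x^5 - 5*x^4 + 10*x^3 - 10*x^2 + 5*x - 1 = (x - 1)^5

Eigenvalues and multiplicities (the geometric multiplicity of λ is n − rank(A − λI), which equals the number of Jordan blocks for λ):
  λ = 1: algebraic multiplicity = 5, geometric multiplicity = 2

Determining the block sizes for each eigenvalue:
  λ = 1: with am = 5 and gm = 2, the partition is not yet determined (e.g. several partitions of 5 into 2 parts exist). Let N = A − (1)·I. Computing rank(N^1) = 3, rank(N^2) = 1, rank(N^3) = 0; the number of blocks of size ≥ j is rank(N^{j−1}) − rank(N^j), giving [2, 2, 1]. So we have 1 block(s) of size 3, 1 block(s) of size 2 → block sizes [3, 2]

Assembling the blocks gives a Jordan form
J =
  [1, 1, 0, 0, 0]
  [0, 1, 1, 0, 0]
  [0, 0, 1, 0, 0]
  [0, 0, 0, 1, 1]
  [0, 0, 0, 0, 1]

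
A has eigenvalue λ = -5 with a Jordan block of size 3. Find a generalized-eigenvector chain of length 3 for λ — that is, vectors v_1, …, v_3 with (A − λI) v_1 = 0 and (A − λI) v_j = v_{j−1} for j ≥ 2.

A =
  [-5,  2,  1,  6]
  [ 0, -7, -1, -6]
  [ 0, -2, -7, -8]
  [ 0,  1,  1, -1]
A Jordan chain for λ = -5 of length 3:
v_1 = (2, -2, -2, 1)ᵀ
v_2 = (1, -1, -2, 1)ᵀ
v_3 = (0, 0, 1, 0)ᵀ

Let N = A − (-5)·I. We want v_3 with N^3 v_3 = 0 but N^2 v_3 ≠ 0; then v_{j-1} := N · v_j for j = 3, …, 2.

Pick v_3 = (0, 0, 1, 0)ᵀ.
Then v_2 = N · v_3 = (1, -1, -2, 1)ᵀ.
Then v_1 = N · v_2 = (2, -2, -2, 1)ᵀ.

Sanity check: (A − (-5)·I) v_1 = (0, 0, 0, 0)ᵀ = 0. ✓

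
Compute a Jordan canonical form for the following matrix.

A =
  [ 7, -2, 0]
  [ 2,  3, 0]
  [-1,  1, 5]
J_2(5) ⊕ J_1(5)

The characteristic polynomial is
  det(x·I − A) = x^3 - 15*x^2 + 75*x - 125 = (x - 5)^3

Eigenvalues and multiplicities (the geometric multiplicity of λ is n − rank(A − λI), which equals the number of Jordan blocks for λ):
  λ = 5: algebraic multiplicity = 3, geometric multiplicity = 2

Determining the block sizes for each eigenvalue:
  λ = 5: 2 blocks summing to 3 forces exactly one block of size 2 and the rest size 1 → block sizes [2, 1]

Assembling the blocks gives a Jordan form
J =
  [5, 1, 0]
  [0, 5, 0]
  [0, 0, 5]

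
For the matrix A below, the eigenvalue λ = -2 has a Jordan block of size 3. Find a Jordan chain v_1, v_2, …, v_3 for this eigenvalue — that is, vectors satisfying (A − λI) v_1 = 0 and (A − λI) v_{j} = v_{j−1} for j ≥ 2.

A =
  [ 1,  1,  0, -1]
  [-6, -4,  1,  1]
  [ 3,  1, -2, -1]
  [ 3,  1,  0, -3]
A Jordan chain for λ = -2 of length 3:
v_1 = (1, -2, 1, 1)ᵀ
v_2 = (0, 1, 0, 0)ᵀ
v_3 = (0, 0, 1, 0)ᵀ

Let N = A − (-2)·I. We want v_3 with N^3 v_3 = 0 but N^2 v_3 ≠ 0; then v_{j-1} := N · v_j for j = 3, …, 2.

Pick v_3 = (0, 0, 1, 0)ᵀ.
Then v_2 = N · v_3 = (0, 1, 0, 0)ᵀ.
Then v_1 = N · v_2 = (1, -2, 1, 1)ᵀ.

Sanity check: (A − (-2)·I) v_1 = (0, 0, 0, 0)ᵀ = 0. ✓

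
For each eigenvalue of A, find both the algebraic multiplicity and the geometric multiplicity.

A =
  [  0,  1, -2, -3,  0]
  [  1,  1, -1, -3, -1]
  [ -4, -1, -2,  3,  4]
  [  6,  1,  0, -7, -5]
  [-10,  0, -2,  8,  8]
λ = 0: alg = 5, geom = 2

Step 1 — factor the characteristic polynomial to read off the algebraic multiplicities:
  χ_A(x) = x^5

Step 2 — compute geometric multiplicities via the rank-nullity identity g(λ) = n − rank(A − λI):
  rank(A − (0)·I) = 3, so dim ker(A − (0)·I) = n − 3 = 2

Summary:
  λ = 0: algebraic multiplicity = 5, geometric multiplicity = 2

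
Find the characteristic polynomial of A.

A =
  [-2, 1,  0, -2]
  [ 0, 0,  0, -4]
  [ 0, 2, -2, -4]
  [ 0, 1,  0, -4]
x^4 + 8*x^3 + 24*x^2 + 32*x + 16

Expanding det(x·I − A) (e.g. by cofactor expansion or by noting that A is similar to its Jordan form J, which has the same characteristic polynomial as A) gives
  χ_A(x) = x^4 + 8*x^3 + 24*x^2 + 32*x + 16
which factors as (x + 2)^4. The eigenvalues (with algebraic multiplicities) are λ = -2 with multiplicity 4.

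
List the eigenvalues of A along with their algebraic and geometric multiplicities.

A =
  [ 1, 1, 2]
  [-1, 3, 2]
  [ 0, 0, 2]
λ = 2: alg = 3, geom = 2

Step 1 — factor the characteristic polynomial to read off the algebraic multiplicities:
  χ_A(x) = (x - 2)^3

Step 2 — compute geometric multiplicities via the rank-nullity identity g(λ) = n − rank(A − λI):
  rank(A − (2)·I) = 1, so dim ker(A − (2)·I) = n − 1 = 2

Summary:
  λ = 2: algebraic multiplicity = 3, geometric multiplicity = 2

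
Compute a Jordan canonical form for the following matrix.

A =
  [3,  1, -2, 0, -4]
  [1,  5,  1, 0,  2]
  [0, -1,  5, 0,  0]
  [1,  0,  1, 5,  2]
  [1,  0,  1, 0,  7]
J_3(5) ⊕ J_1(5) ⊕ J_1(5)

The characteristic polynomial is
  det(x·I − A) = x^5 - 25*x^4 + 250*x^3 - 1250*x^2 + 3125*x - 3125 = (x - 5)^5

Eigenvalues and multiplicities (the geometric multiplicity of λ is n − rank(A − λI), which equals the number of Jordan blocks for λ):
  λ = 5: algebraic multiplicity = 5, geometric multiplicity = 3

Determining the block sizes for each eigenvalue:
  λ = 5: with am = 5 and gm = 3, the partition is not yet determined (e.g. several partitions of 5 into 3 parts exist). Let N = A − (5)·I. Computing rank(N^1) = 2, rank(N^2) = 1, rank(N^3) = 0; the number of blocks of size ≥ j is rank(N^{j−1}) − rank(N^j), giving [3, 1, 1]. So we have 1 block(s) of size 3, 2 block(s) of size 1 → block sizes [3, 1, 1]

Assembling the blocks gives a Jordan form
J =
  [5, 1, 0, 0, 0]
  [0, 5, 1, 0, 0]
  [0, 0, 5, 0, 0]
  [0, 0, 0, 5, 0]
  [0, 0, 0, 0, 5]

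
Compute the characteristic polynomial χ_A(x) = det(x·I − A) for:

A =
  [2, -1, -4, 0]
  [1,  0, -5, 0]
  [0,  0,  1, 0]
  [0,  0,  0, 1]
x^4 - 4*x^3 + 6*x^2 - 4*x + 1

Expanding det(x·I − A) (e.g. by cofactor expansion or by noting that A is similar to its Jordan form J, which has the same characteristic polynomial as A) gives
  χ_A(x) = x^4 - 4*x^3 + 6*x^2 - 4*x + 1
which factors as (x - 1)^4. The eigenvalues (with algebraic multiplicities) are λ = 1 with multiplicity 4.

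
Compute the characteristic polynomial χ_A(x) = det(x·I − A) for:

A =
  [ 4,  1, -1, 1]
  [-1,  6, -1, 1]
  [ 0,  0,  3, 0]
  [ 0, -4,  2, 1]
x^4 - 14*x^3 + 72*x^2 - 162*x + 135

Expanding det(x·I − A) (e.g. by cofactor expansion or by noting that A is similar to its Jordan form J, which has the same characteristic polynomial as A) gives
  χ_A(x) = x^4 - 14*x^3 + 72*x^2 - 162*x + 135
which factors as (x - 5)*(x - 3)^3. The eigenvalues (with algebraic multiplicities) are λ = 3 with multiplicity 3, λ = 5 with multiplicity 1.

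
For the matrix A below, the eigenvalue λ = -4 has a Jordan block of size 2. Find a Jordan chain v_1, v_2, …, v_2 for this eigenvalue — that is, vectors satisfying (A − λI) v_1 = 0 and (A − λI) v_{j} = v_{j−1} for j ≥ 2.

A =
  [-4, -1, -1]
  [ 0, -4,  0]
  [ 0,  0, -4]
A Jordan chain for λ = -4 of length 2:
v_1 = (-1, 0, 0)ᵀ
v_2 = (0, 1, 0)ᵀ

Let N = A − (-4)·I. We want v_2 with N^2 v_2 = 0 but N^1 v_2 ≠ 0; then v_{j-1} := N · v_j for j = 2, …, 2.

Pick v_2 = (0, 1, 0)ᵀ.
Then v_1 = N · v_2 = (-1, 0, 0)ᵀ.

Sanity check: (A − (-4)·I) v_1 = (0, 0, 0)ᵀ = 0. ✓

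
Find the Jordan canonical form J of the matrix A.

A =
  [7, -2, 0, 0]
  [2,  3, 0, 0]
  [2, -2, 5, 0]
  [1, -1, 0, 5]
J_2(5) ⊕ J_1(5) ⊕ J_1(5)

The characteristic polynomial is
  det(x·I − A) = x^4 - 20*x^3 + 150*x^2 - 500*x + 625 = (x - 5)^4

Eigenvalues and multiplicities (the geometric multiplicity of λ is n − rank(A − λI), which equals the number of Jordan blocks for λ):
  λ = 5: algebraic multiplicity = 4, geometric multiplicity = 3

Determining the block sizes for each eigenvalue:
  λ = 5: 3 blocks summing to 4 forces exactly one block of size 2 and the rest size 1 → block sizes [2, 1, 1]

Assembling the blocks gives a Jordan form
J =
  [5, 1, 0, 0]
  [0, 5, 0, 0]
  [0, 0, 5, 0]
  [0, 0, 0, 5]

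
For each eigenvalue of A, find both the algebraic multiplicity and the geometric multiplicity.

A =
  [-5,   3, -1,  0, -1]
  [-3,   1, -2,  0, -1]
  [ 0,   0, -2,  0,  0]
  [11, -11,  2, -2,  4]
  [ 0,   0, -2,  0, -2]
λ = -2: alg = 5, geom = 2

Step 1 — factor the characteristic polynomial to read off the algebraic multiplicities:
  χ_A(x) = (x + 2)^5

Step 2 — compute geometric multiplicities via the rank-nullity identity g(λ) = n − rank(A − λI):
  rank(A − (-2)·I) = 3, so dim ker(A − (-2)·I) = n − 3 = 2

Summary:
  λ = -2: algebraic multiplicity = 5, geometric multiplicity = 2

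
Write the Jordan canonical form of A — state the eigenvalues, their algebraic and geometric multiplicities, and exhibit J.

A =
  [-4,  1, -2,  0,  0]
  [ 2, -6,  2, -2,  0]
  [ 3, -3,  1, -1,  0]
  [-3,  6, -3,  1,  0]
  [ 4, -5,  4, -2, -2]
J_2(-2) ⊕ J_2(-2) ⊕ J_1(-2)

The characteristic polynomial is
  det(x·I − A) = x^5 + 10*x^4 + 40*x^3 + 80*x^2 + 80*x + 32 = (x + 2)^5

Eigenvalues and multiplicities (the geometric multiplicity of λ is n − rank(A − λI), which equals the number of Jordan blocks for λ):
  λ = -2: algebraic multiplicity = 5, geometric multiplicity = 3

Determining the block sizes for each eigenvalue:
  λ = -2: with am = 5 and gm = 3, the partition is not yet determined (e.g. several partitions of 5 into 3 parts exist). Let N = A − (-2)·I. Computing rank(N^1) = 2, rank(N^2) = 0; the number of blocks of size ≥ j is rank(N^{j−1}) − rank(N^j), giving [3, 2]. So we have 2 block(s) of size 2, 1 block(s) of size 1 → block sizes [2, 2, 1]

Assembling the blocks gives a Jordan form
J =
  [-2,  1,  0,  0,  0]
  [ 0, -2,  0,  0,  0]
  [ 0,  0, -2,  1,  0]
  [ 0,  0,  0, -2,  0]
  [ 0,  0,  0,  0, -2]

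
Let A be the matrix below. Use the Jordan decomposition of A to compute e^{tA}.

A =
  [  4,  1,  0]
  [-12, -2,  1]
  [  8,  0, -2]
e^{tA} =
  [2*t^2 + 4*t + 1, t^2 + t, t^2/2]
  [-8*t^2 - 12*t, -4*t^2 - 2*t + 1, -2*t^2 + t]
  [8*t^2 + 8*t, 4*t^2, 2*t^2 - 2*t + 1]

Strategy: write A = P · J · P⁻¹ where J is a Jordan canonical form, so e^{tA} = P · e^{tJ} · P⁻¹, and e^{tJ} can be computed block-by-block.

A has Jordan form
J =
  [0, 1, 0]
  [0, 0, 1]
  [0, 0, 0]
(up to reordering of blocks).

Per-block formulas:
  For a 3×3 Jordan block J_3(0): exp(t · J_3(0)) = e^(0t)·(I + t·N + (t^2/2)·N^2), where N is the 3×3 nilpotent shift.

After assembling e^{tJ} and conjugating by P, we get:

e^{tA} =
  [2*t^2 + 4*t + 1, t^2 + t, t^2/2]
  [-8*t^2 - 12*t, -4*t^2 - 2*t + 1, -2*t^2 + t]
  [8*t^2 + 8*t, 4*t^2, 2*t^2 - 2*t + 1]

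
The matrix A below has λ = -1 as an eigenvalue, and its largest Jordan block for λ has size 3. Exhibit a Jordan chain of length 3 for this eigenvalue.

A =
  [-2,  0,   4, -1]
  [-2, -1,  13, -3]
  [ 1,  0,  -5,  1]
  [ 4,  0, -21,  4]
A Jordan chain for λ = -1 of length 3:
v_1 = (1, 3, -1, -5)ᵀ
v_2 = (-1, -2, 1, 4)ᵀ
v_3 = (1, 0, 0, 0)ᵀ

Let N = A − (-1)·I. We want v_3 with N^3 v_3 = 0 but N^2 v_3 ≠ 0; then v_{j-1} := N · v_j for j = 3, …, 2.

Pick v_3 = (1, 0, 0, 0)ᵀ.
Then v_2 = N · v_3 = (-1, -2, 1, 4)ᵀ.
Then v_1 = N · v_2 = (1, 3, -1, -5)ᵀ.

Sanity check: (A − (-1)·I) v_1 = (0, 0, 0, 0)ᵀ = 0. ✓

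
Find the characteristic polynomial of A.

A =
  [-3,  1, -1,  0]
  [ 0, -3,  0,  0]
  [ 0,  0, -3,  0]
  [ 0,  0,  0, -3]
x^4 + 12*x^3 + 54*x^2 + 108*x + 81

Expanding det(x·I − A) (e.g. by cofactor expansion or by noting that A is similar to its Jordan form J, which has the same characteristic polynomial as A) gives
  χ_A(x) = x^4 + 12*x^3 + 54*x^2 + 108*x + 81
which factors as (x + 3)^4. The eigenvalues (with algebraic multiplicities) are λ = -3 with multiplicity 4.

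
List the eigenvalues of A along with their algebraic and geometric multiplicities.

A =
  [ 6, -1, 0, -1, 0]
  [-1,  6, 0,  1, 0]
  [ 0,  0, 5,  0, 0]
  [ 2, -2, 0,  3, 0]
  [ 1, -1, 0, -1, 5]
λ = 5: alg = 5, geom = 4

Step 1 — factor the characteristic polynomial to read off the algebraic multiplicities:
  χ_A(x) = (x - 5)^5

Step 2 — compute geometric multiplicities via the rank-nullity identity g(λ) = n − rank(A − λI):
  rank(A − (5)·I) = 1, so dim ker(A − (5)·I) = n − 1 = 4

Summary:
  λ = 5: algebraic multiplicity = 5, geometric multiplicity = 4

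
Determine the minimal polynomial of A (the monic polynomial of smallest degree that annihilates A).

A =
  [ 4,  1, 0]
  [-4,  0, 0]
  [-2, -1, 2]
x^2 - 4*x + 4

The characteristic polynomial is χ_A(x) = (x - 2)^3, so the eigenvalues are known. The minimal polynomial is
  m_A(x) = Π_λ (x − λ)^{k_λ}
where k_λ is the size of the *largest* Jordan block for λ (equivalently, the smallest k with (A − λI)^k v = 0 for every generalised eigenvector v of λ).

  λ = 2: largest Jordan block has size 2, contributing (x − 2)^2

So m_A(x) = (x - 2)^2 = x^2 - 4*x + 4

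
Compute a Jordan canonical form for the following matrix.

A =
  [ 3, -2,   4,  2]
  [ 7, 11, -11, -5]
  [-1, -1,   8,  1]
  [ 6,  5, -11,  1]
J_1(5) ⊕ J_3(6)

The characteristic polynomial is
  det(x·I − A) = x^4 - 23*x^3 + 198*x^2 - 756*x + 1080 = (x - 6)^3*(x - 5)

Eigenvalues and multiplicities (the geometric multiplicity of λ is n − rank(A − λI), which equals the number of Jordan blocks for λ):
  λ = 5: algebraic multiplicity = 1, geometric multiplicity = 1
  λ = 6: algebraic multiplicity = 3, geometric multiplicity = 1

Determining the block sizes for each eigenvalue:
  λ = 5: one block (gm = 1), so the single block has size am = 1 → block sizes [1]
  λ = 6: one block (gm = 1), so the single block has size am = 3 → block sizes [3]

Assembling the blocks gives a Jordan form
J =
  [5, 0, 0, 0]
  [0, 6, 1, 0]
  [0, 0, 6, 1]
  [0, 0, 0, 6]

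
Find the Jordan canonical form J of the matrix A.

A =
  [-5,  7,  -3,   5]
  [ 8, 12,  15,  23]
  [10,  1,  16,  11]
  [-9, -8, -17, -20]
J_1(-4) ⊕ J_1(-3) ⊕ J_2(5)

The characteristic polynomial is
  det(x·I − A) = x^4 - 3*x^3 - 33*x^2 + 55*x + 300 = (x - 5)^2*(x + 3)*(x + 4)

Eigenvalues and multiplicities (the geometric multiplicity of λ is n − rank(A − λI), which equals the number of Jordan blocks for λ):
  λ = -4: algebraic multiplicity = 1, geometric multiplicity = 1
  λ = -3: algebraic multiplicity = 1, geometric multiplicity = 1
  λ = 5: algebraic multiplicity = 2, geometric multiplicity = 1

Determining the block sizes for each eigenvalue:
  λ = -4: one block (gm = 1), so the single block has size am = 1 → block sizes [1]
  λ = -3: one block (gm = 1), so the single block has size am = 1 → block sizes [1]
  λ = 5: one block (gm = 1), so the single block has size am = 2 → block sizes [2]

Assembling the blocks gives a Jordan form
J =
  [-4,  0, 0, 0]
  [ 0, -3, 0, 0]
  [ 0,  0, 5, 1]
  [ 0,  0, 0, 5]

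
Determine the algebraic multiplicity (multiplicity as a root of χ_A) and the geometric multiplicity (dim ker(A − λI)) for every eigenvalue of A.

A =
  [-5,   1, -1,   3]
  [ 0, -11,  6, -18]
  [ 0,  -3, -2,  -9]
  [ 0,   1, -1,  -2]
λ = -5: alg = 4, geom = 3

Step 1 — factor the characteristic polynomial to read off the algebraic multiplicities:
  χ_A(x) = (x + 5)^4

Step 2 — compute geometric multiplicities via the rank-nullity identity g(λ) = n − rank(A − λI):
  rank(A − (-5)·I) = 1, so dim ker(A − (-5)·I) = n − 1 = 3

Summary:
  λ = -5: algebraic multiplicity = 4, geometric multiplicity = 3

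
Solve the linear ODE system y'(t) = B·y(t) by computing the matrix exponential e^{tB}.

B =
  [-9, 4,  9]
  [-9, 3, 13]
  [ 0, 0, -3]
e^{tB} =
  [-6*t*exp(-3*t) + exp(-3*t), 4*t*exp(-3*t), -t^2*exp(-3*t) + 9*t*exp(-3*t)]
  [-9*t*exp(-3*t), 6*t*exp(-3*t) + exp(-3*t), -3*t^2*exp(-3*t)/2 + 13*t*exp(-3*t)]
  [0, 0, exp(-3*t)]

Strategy: write B = P · J · P⁻¹ where J is a Jordan canonical form, so e^{tB} = P · e^{tJ} · P⁻¹, and e^{tJ} can be computed block-by-block.

B has Jordan form
J =
  [-3,  1,  0]
  [ 0, -3,  1]
  [ 0,  0, -3]
(up to reordering of blocks).

Per-block formulas:
  For a 3×3 Jordan block J_3(-3): exp(t · J_3(-3)) = e^(-3t)·(I + t·N + (t^2/2)·N^2), where N is the 3×3 nilpotent shift.

After assembling e^{tJ} and conjugating by P, we get:

e^{tB} =
  [-6*t*exp(-3*t) + exp(-3*t), 4*t*exp(-3*t), -t^2*exp(-3*t) + 9*t*exp(-3*t)]
  [-9*t*exp(-3*t), 6*t*exp(-3*t) + exp(-3*t), -3*t^2*exp(-3*t)/2 + 13*t*exp(-3*t)]
  [0, 0, exp(-3*t)]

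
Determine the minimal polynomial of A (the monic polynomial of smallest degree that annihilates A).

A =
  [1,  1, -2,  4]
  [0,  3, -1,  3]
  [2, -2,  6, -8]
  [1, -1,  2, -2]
x^3 - 6*x^2 + 12*x - 8

The characteristic polynomial is χ_A(x) = (x - 2)^4, so the eigenvalues are known. The minimal polynomial is
  m_A(x) = Π_λ (x − λ)^{k_λ}
where k_λ is the size of the *largest* Jordan block for λ (equivalently, the smallest k with (A − λI)^k v = 0 for every generalised eigenvector v of λ).

  λ = 2: largest Jordan block has size 3, contributing (x − 2)^3

So m_A(x) = (x - 2)^3 = x^3 - 6*x^2 + 12*x - 8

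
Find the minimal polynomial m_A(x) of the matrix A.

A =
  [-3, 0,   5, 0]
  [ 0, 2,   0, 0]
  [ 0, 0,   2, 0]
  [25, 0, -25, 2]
x^2 + x - 6

The characteristic polynomial is χ_A(x) = (x - 2)^3*(x + 3), so the eigenvalues are known. The minimal polynomial is
  m_A(x) = Π_λ (x − λ)^{k_λ}
where k_λ is the size of the *largest* Jordan block for λ (equivalently, the smallest k with (A − λI)^k v = 0 for every generalised eigenvector v of λ).

  λ = -3: largest Jordan block has size 1, contributing (x + 3)
  λ = 2: largest Jordan block has size 1, contributing (x − 2)

So m_A(x) = (x - 2)*(x + 3) = x^2 + x - 6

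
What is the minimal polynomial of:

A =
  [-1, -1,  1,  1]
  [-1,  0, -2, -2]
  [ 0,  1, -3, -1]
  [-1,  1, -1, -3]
x^3 + 5*x^2 + 8*x + 4

The characteristic polynomial is χ_A(x) = (x + 1)*(x + 2)^3, so the eigenvalues are known. The minimal polynomial is
  m_A(x) = Π_λ (x − λ)^{k_λ}
where k_λ is the size of the *largest* Jordan block for λ (equivalently, the smallest k with (A − λI)^k v = 0 for every generalised eigenvector v of λ).

  λ = -2: largest Jordan block has size 2, contributing (x + 2)^2
  λ = -1: largest Jordan block has size 1, contributing (x + 1)

So m_A(x) = (x + 1)*(x + 2)^2 = x^3 + 5*x^2 + 8*x + 4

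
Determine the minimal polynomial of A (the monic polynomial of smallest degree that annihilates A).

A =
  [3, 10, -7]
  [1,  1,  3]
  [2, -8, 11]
x^3 - 15*x^2 + 75*x - 125

The characteristic polynomial is χ_A(x) = (x - 5)^3, so the eigenvalues are known. The minimal polynomial is
  m_A(x) = Π_λ (x − λ)^{k_λ}
where k_λ is the size of the *largest* Jordan block for λ (equivalently, the smallest k with (A − λI)^k v = 0 for every generalised eigenvector v of λ).

  λ = 5: largest Jordan block has size 3, contributing (x − 5)^3

So m_A(x) = (x - 5)^3 = x^3 - 15*x^2 + 75*x - 125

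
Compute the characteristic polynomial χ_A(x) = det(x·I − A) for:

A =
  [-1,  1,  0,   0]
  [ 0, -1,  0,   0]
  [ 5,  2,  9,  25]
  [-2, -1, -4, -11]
x^4 + 4*x^3 + 6*x^2 + 4*x + 1

Expanding det(x·I − A) (e.g. by cofactor expansion or by noting that A is similar to its Jordan form J, which has the same characteristic polynomial as A) gives
  χ_A(x) = x^4 + 4*x^3 + 6*x^2 + 4*x + 1
which factors as (x + 1)^4. The eigenvalues (with algebraic multiplicities) are λ = -1 with multiplicity 4.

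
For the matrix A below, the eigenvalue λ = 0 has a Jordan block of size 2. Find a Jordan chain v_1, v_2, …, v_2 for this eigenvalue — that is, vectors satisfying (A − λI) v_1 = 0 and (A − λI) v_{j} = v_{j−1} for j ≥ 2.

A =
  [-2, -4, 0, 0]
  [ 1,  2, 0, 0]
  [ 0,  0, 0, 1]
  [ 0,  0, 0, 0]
A Jordan chain for λ = 0 of length 2:
v_1 = (-2, 1, 0, 0)ᵀ
v_2 = (1, 0, 0, 0)ᵀ

Let N = A − (0)·I. We want v_2 with N^2 v_2 = 0 but N^1 v_2 ≠ 0; then v_{j-1} := N · v_j for j = 2, …, 2.

Pick v_2 = (1, 0, 0, 0)ᵀ.
Then v_1 = N · v_2 = (-2, 1, 0, 0)ᵀ.

Sanity check: (A − (0)·I) v_1 = (0, 0, 0, 0)ᵀ = 0. ✓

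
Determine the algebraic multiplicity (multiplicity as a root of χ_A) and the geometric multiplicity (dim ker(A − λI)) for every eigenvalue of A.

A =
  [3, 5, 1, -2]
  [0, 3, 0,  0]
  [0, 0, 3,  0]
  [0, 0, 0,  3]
λ = 3: alg = 4, geom = 3

Step 1 — factor the characteristic polynomial to read off the algebraic multiplicities:
  χ_A(x) = (x - 3)^4

Step 2 — compute geometric multiplicities via the rank-nullity identity g(λ) = n − rank(A − λI):
  rank(A − (3)·I) = 1, so dim ker(A − (3)·I) = n − 1 = 3

Summary:
  λ = 3: algebraic multiplicity = 4, geometric multiplicity = 3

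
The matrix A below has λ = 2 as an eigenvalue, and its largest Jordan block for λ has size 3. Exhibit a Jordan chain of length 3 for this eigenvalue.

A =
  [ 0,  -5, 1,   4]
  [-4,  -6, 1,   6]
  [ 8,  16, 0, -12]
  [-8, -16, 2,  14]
A Jordan chain for λ = 2 of length 3:
v_1 = (2, 4, -8, 8)ᵀ
v_2 = (-5, -8, 16, -16)ᵀ
v_3 = (0, 1, 0, 0)ᵀ

Let N = A − (2)·I. We want v_3 with N^3 v_3 = 0 but N^2 v_3 ≠ 0; then v_{j-1} := N · v_j for j = 3, …, 2.

Pick v_3 = (0, 1, 0, 0)ᵀ.
Then v_2 = N · v_3 = (-5, -8, 16, -16)ᵀ.
Then v_1 = N · v_2 = (2, 4, -8, 8)ᵀ.

Sanity check: (A − (2)·I) v_1 = (0, 0, 0, 0)ᵀ = 0. ✓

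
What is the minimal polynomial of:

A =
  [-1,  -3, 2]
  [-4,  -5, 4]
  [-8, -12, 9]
x^2 - 2*x + 1

The characteristic polynomial is χ_A(x) = (x - 1)^3, so the eigenvalues are known. The minimal polynomial is
  m_A(x) = Π_λ (x − λ)^{k_λ}
where k_λ is the size of the *largest* Jordan block for λ (equivalently, the smallest k with (A − λI)^k v = 0 for every generalised eigenvector v of λ).

  λ = 1: largest Jordan block has size 2, contributing (x − 1)^2

So m_A(x) = (x - 1)^2 = x^2 - 2*x + 1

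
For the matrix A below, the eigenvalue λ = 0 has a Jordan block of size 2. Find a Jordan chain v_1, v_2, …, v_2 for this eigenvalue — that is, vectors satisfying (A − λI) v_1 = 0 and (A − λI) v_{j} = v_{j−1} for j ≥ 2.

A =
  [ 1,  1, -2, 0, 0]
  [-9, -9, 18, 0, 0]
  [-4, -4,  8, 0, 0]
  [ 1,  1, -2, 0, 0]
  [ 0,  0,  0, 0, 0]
A Jordan chain for λ = 0 of length 2:
v_1 = (1, -9, -4, 1, 0)ᵀ
v_2 = (1, 0, 0, 0, 0)ᵀ

Let N = A − (0)·I. We want v_2 with N^2 v_2 = 0 but N^1 v_2 ≠ 0; then v_{j-1} := N · v_j for j = 2, …, 2.

Pick v_2 = (1, 0, 0, 0, 0)ᵀ.
Then v_1 = N · v_2 = (1, -9, -4, 1, 0)ᵀ.

Sanity check: (A − (0)·I) v_1 = (0, 0, 0, 0, 0)ᵀ = 0. ✓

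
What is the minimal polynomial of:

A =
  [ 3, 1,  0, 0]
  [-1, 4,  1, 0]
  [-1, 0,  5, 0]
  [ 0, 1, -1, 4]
x^3 - 12*x^2 + 48*x - 64

The characteristic polynomial is χ_A(x) = (x - 4)^4, so the eigenvalues are known. The minimal polynomial is
  m_A(x) = Π_λ (x − λ)^{k_λ}
where k_λ is the size of the *largest* Jordan block for λ (equivalently, the smallest k with (A − λI)^k v = 0 for every generalised eigenvector v of λ).

  λ = 4: largest Jordan block has size 3, contributing (x − 4)^3

So m_A(x) = (x - 4)^3 = x^3 - 12*x^2 + 48*x - 64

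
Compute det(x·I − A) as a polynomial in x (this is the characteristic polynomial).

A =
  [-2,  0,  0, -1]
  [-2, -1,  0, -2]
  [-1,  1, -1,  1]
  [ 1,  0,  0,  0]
x^4 + 4*x^3 + 6*x^2 + 4*x + 1

Expanding det(x·I − A) (e.g. by cofactor expansion or by noting that A is similar to its Jordan form J, which has the same characteristic polynomial as A) gives
  χ_A(x) = x^4 + 4*x^3 + 6*x^2 + 4*x + 1
which factors as (x + 1)^4. The eigenvalues (with algebraic multiplicities) are λ = -1 with multiplicity 4.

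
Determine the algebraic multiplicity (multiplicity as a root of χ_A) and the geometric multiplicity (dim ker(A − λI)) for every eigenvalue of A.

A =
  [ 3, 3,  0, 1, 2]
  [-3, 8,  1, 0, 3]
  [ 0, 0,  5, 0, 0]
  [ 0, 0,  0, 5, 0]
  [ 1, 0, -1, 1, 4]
λ = 5: alg = 5, geom = 3

Step 1 — factor the characteristic polynomial to read off the algebraic multiplicities:
  χ_A(x) = (x - 5)^5

Step 2 — compute geometric multiplicities via the rank-nullity identity g(λ) = n − rank(A − λI):
  rank(A − (5)·I) = 2, so dim ker(A − (5)·I) = n − 2 = 3

Summary:
  λ = 5: algebraic multiplicity = 5, geometric multiplicity = 3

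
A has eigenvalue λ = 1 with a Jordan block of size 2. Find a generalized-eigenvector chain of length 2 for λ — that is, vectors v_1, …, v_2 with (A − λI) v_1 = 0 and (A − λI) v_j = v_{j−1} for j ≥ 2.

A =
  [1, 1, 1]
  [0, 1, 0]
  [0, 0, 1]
A Jordan chain for λ = 1 of length 2:
v_1 = (1, 0, 0)ᵀ
v_2 = (0, 1, 0)ᵀ

Let N = A − (1)·I. We want v_2 with N^2 v_2 = 0 but N^1 v_2 ≠ 0; then v_{j-1} := N · v_j for j = 2, …, 2.

Pick v_2 = (0, 1, 0)ᵀ.
Then v_1 = N · v_2 = (1, 0, 0)ᵀ.

Sanity check: (A − (1)·I) v_1 = (0, 0, 0)ᵀ = 0. ✓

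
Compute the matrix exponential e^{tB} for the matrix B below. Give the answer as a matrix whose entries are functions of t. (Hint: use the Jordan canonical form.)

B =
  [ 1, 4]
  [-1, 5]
e^{tB} =
  [-2*t*exp(3*t) + exp(3*t), 4*t*exp(3*t)]
  [-t*exp(3*t), 2*t*exp(3*t) + exp(3*t)]

Strategy: write B = P · J · P⁻¹ where J is a Jordan canonical form, so e^{tB} = P · e^{tJ} · P⁻¹, and e^{tJ} can be computed block-by-block.

B has Jordan form
J =
  [3, 1]
  [0, 3]
(up to reordering of blocks).

Per-block formulas:
  For a 2×2 Jordan block J_2(3): exp(t · J_2(3)) = e^(3t)·(I + t·N), where N is the 2×2 nilpotent shift.

After assembling e^{tJ} and conjugating by P, we get:

e^{tB} =
  [-2*t*exp(3*t) + exp(3*t), 4*t*exp(3*t)]
  [-t*exp(3*t), 2*t*exp(3*t) + exp(3*t)]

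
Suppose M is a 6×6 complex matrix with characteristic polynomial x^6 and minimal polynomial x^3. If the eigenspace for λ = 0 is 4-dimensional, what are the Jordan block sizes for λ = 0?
Block sizes for λ = 0: [3, 1, 1, 1]

Step 1 — from the characteristic polynomial, algebraic multiplicity of λ = 0 is 6. From dim ker(M − (0)·I) = 4, there are exactly 4 Jordan blocks for λ = 0.
Step 2 — from the minimal polynomial, the factor (x − 0)^3 tells us the largest block for λ = 0 has size 3.
Step 3 — with total size 6, 4 blocks, and largest block 3, the block sizes (in nonincreasing order) are [3, 1, 1, 1].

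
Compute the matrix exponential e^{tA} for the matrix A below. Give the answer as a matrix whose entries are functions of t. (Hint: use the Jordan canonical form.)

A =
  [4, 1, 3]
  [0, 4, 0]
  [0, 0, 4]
e^{tA} =
  [exp(4*t), t*exp(4*t), 3*t*exp(4*t)]
  [0, exp(4*t), 0]
  [0, 0, exp(4*t)]

Strategy: write A = P · J · P⁻¹ where J is a Jordan canonical form, so e^{tA} = P · e^{tJ} · P⁻¹, and e^{tJ} can be computed block-by-block.

A has Jordan form
J =
  [4, 1, 0]
  [0, 4, 0]
  [0, 0, 4]
(up to reordering of blocks).

Per-block formulas:
  For a 2×2 Jordan block J_2(4): exp(t · J_2(4)) = e^(4t)·(I + t·N), where N is the 2×2 nilpotent shift.
  For a 1×1 block at λ = 4: exp(t · [4]) = [e^(4t)].

After assembling e^{tJ} and conjugating by P, we get:

e^{tA} =
  [exp(4*t), t*exp(4*t), 3*t*exp(4*t)]
  [0, exp(4*t), 0]
  [0, 0, exp(4*t)]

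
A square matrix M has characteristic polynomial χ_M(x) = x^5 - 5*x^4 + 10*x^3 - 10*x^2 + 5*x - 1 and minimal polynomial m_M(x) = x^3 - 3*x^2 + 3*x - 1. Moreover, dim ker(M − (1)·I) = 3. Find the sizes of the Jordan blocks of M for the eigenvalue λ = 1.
Block sizes for λ = 1: [3, 1, 1]

Step 1 — from the characteristic polynomial, algebraic multiplicity of λ = 1 is 5. From dim ker(M − (1)·I) = 3, there are exactly 3 Jordan blocks for λ = 1.
Step 2 — from the minimal polynomial, the factor (x − 1)^3 tells us the largest block for λ = 1 has size 3.
Step 3 — with total size 5, 3 blocks, and largest block 3, the block sizes (in nonincreasing order) are [3, 1, 1].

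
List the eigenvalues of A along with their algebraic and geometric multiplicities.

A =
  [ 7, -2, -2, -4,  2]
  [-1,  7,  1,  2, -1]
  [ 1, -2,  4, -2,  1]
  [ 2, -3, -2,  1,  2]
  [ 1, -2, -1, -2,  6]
λ = 5: alg = 5, geom = 3

Step 1 — factor the characteristic polynomial to read off the algebraic multiplicities:
  χ_A(x) = (x - 5)^5

Step 2 — compute geometric multiplicities via the rank-nullity identity g(λ) = n − rank(A − λI):
  rank(A − (5)·I) = 2, so dim ker(A − (5)·I) = n − 2 = 3

Summary:
  λ = 5: algebraic multiplicity = 5, geometric multiplicity = 3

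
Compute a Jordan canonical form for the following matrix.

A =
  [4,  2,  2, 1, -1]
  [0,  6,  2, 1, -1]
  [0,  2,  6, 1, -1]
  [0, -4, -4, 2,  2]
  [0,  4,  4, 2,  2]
J_2(4) ⊕ J_1(4) ⊕ J_1(4) ⊕ J_1(4)

The characteristic polynomial is
  det(x·I − A) = x^5 - 20*x^4 + 160*x^3 - 640*x^2 + 1280*x - 1024 = (x - 4)^5

Eigenvalues and multiplicities (the geometric multiplicity of λ is n − rank(A − λI), which equals the number of Jordan blocks for λ):
  λ = 4: algebraic multiplicity = 5, geometric multiplicity = 4

Determining the block sizes for each eigenvalue:
  λ = 4: 4 blocks summing to 5 forces exactly one block of size 2 and the rest size 1 → block sizes [2, 1, 1, 1]

Assembling the blocks gives a Jordan form
J =
  [4, 1, 0, 0, 0]
  [0, 4, 0, 0, 0]
  [0, 0, 4, 0, 0]
  [0, 0, 0, 4, 0]
  [0, 0, 0, 0, 4]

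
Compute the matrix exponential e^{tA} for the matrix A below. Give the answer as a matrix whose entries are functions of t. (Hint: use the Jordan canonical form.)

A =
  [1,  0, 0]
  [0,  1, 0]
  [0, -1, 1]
e^{tA} =
  [exp(t), 0, 0]
  [0, exp(t), 0]
  [0, -t*exp(t), exp(t)]

Strategy: write A = P · J · P⁻¹ where J is a Jordan canonical form, so e^{tA} = P · e^{tJ} · P⁻¹, and e^{tJ} can be computed block-by-block.

A has Jordan form
J =
  [1, 1, 0]
  [0, 1, 0]
  [0, 0, 1]
(up to reordering of blocks).

Per-block formulas:
  For a 2×2 Jordan block J_2(1): exp(t · J_2(1)) = e^(1t)·(I + t·N), where N is the 2×2 nilpotent shift.
  For a 1×1 block at λ = 1: exp(t · [1]) = [e^(1t)].

After assembling e^{tJ} and conjugating by P, we get:

e^{tA} =
  [exp(t), 0, 0]
  [0, exp(t), 0]
  [0, -t*exp(t), exp(t)]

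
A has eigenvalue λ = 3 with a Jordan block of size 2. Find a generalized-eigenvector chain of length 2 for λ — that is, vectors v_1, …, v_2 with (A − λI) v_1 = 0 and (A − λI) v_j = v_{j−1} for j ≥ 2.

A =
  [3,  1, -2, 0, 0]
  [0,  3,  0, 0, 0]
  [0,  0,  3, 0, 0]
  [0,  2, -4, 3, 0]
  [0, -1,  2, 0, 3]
A Jordan chain for λ = 3 of length 2:
v_1 = (1, 0, 0, 2, -1)ᵀ
v_2 = (0, 1, 0, 0, 0)ᵀ

Let N = A − (3)·I. We want v_2 with N^2 v_2 = 0 but N^1 v_2 ≠ 0; then v_{j-1} := N · v_j for j = 2, …, 2.

Pick v_2 = (0, 1, 0, 0, 0)ᵀ.
Then v_1 = N · v_2 = (1, 0, 0, 2, -1)ᵀ.

Sanity check: (A − (3)·I) v_1 = (0, 0, 0, 0, 0)ᵀ = 0. ✓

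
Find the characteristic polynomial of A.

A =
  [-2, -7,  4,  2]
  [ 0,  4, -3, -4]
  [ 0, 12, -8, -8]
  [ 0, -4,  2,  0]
x^4 + 6*x^3 + 12*x^2 + 8*x

Expanding det(x·I − A) (e.g. by cofactor expansion or by noting that A is similar to its Jordan form J, which has the same characteristic polynomial as A) gives
  χ_A(x) = x^4 + 6*x^3 + 12*x^2 + 8*x
which factors as x*(x + 2)^3. The eigenvalues (with algebraic multiplicities) are λ = -2 with multiplicity 3, λ = 0 with multiplicity 1.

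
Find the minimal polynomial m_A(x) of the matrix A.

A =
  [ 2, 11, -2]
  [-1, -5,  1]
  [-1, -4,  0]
x^3 + 3*x^2 + 3*x + 1

The characteristic polynomial is χ_A(x) = (x + 1)^3, so the eigenvalues are known. The minimal polynomial is
  m_A(x) = Π_λ (x − λ)^{k_λ}
where k_λ is the size of the *largest* Jordan block for λ (equivalently, the smallest k with (A − λI)^k v = 0 for every generalised eigenvector v of λ).

  λ = -1: largest Jordan block has size 3, contributing (x + 1)^3

So m_A(x) = (x + 1)^3 = x^3 + 3*x^2 + 3*x + 1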